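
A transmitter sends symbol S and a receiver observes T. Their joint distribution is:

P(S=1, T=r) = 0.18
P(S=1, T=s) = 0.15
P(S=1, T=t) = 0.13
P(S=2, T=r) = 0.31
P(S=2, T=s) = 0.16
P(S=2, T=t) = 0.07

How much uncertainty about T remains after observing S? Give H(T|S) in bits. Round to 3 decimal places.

Marginals: p(S) = (0.4600, 0.5400), p(T) = (0.4900, 0.3100, 0.2000).
H(T|S) = Σ p(S) · H(T|S=·).
  S=1: p=0.4600, H(T|S=1) = 1.5721
  S=2: p=0.5400, H(T|S=2) = 1.3617
Weighted sum = 1.458 bits.

1.458 bits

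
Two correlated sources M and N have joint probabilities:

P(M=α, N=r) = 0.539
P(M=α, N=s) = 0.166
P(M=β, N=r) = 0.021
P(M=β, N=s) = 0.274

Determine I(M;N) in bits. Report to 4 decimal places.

0.3252 bits

Marginals: p(M) = (0.7050, 0.2950), p(N) = (0.5600, 0.4400).
I(M;N) = H(M) + H(N) − H(M,N).
H(M) = 0.8751, H(N) = 0.9896, H(M,N) = 1.5395.
I(M;N) = 0.8751 + 0.9896 − 1.5395 = 0.3252 bits.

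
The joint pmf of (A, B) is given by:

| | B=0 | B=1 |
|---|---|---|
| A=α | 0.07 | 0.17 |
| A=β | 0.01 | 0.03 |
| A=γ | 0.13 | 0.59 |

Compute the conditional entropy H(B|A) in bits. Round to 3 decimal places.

0.732 bits

Marginals: p(A) = (0.2400, 0.0400, 0.7200), p(B) = (0.2100, 0.7900).
H(B|A) = Σ p(A) · H(B|A=·).
  A=α: p=0.2400, H(B|A=α) = 0.8709
  A=β: p=0.0400, H(B|A=β) = 0.8113
  A=γ: p=0.7200, H(B|A=γ) = 0.6813
Weighted sum = 0.732 bits.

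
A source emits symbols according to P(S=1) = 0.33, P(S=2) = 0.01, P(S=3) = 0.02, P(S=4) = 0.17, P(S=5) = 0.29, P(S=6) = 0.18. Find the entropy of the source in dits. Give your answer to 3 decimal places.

0.634 dits

H(S) = −Σ p·log₁₀ p.
  −(0.33)·log₁₀(0.33) = 0.1589
  −(0.01)·log₁₀(0.01) = 0.0200
  −(0.02)·log₁₀(0.02) = 0.0340
  −(0.17)·log₁₀(0.17) = 0.1308
  −(0.29)·log₁₀(0.29) = 0.1559
  −(0.18)·log₁₀(0.18) = 0.1341
Sum: 0.1589 + 0.0200 + 0.0340 + 0.1308 + 0.1559 + 0.1341 = 0.634 dits.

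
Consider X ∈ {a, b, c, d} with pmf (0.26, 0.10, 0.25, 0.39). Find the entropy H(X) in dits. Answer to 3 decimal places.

H(X) = −Σ p·log₁₀ p.
  −(0.26)·log₁₀(0.26) = 0.1521
  −(0.10)·log₁₀(0.10) = 0.1000
  −(0.25)·log₁₀(0.25) = 0.1505
  −(0.39)·log₁₀(0.39) = 0.1595
Sum: 0.1521 + 0.1000 + 0.1505 + 0.1595 = 0.562 dits.

0.562 dits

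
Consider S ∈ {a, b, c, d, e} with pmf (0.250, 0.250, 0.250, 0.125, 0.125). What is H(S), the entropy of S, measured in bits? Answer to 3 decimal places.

H(S) = −Σ p·log₂ p.
  −(0.250)·log₂(0.250) = 0.5000
  −(0.250)·log₂(0.250) = 0.5000
  −(0.250)·log₂(0.250) = 0.5000
  −(0.125)·log₂(0.125) = 0.3750
  −(0.125)·log₂(0.125) = 0.3750
Sum: 0.5000 + 0.5000 + 0.5000 + 0.3750 + 0.3750 = 2.250 bits.

2.250 bits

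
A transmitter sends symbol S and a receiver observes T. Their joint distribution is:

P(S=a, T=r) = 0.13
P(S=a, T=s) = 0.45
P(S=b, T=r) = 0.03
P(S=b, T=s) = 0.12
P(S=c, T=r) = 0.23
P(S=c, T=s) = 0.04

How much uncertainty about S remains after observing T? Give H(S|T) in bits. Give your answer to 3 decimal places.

1.129 bits

Chain rule: H(S|T) = H(S,T) − H(T).
Marginals: p(S) = (0.5800, 0.1500, 0.2700), p(T) = (0.3900, 0.6100).
H(S,T) = 2.0933 bits; H(T) = 0.9648 bits.
H(S|T) = 2.0933 − 0.9648 = 1.129 bits.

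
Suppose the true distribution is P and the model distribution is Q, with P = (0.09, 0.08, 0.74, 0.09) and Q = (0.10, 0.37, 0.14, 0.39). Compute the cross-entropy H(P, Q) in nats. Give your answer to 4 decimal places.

H(P,Q) = −Σ p·ln q.
  −0.09·ln(0.10) = 0.20723
  −0.08·ln(0.37) = 0.07954
  −0.74·ln(0.14) = 1.45492
  −0.09·ln(0.39) = 0.08474
H(P,Q) = 1.8264 nats.

1.8264 nats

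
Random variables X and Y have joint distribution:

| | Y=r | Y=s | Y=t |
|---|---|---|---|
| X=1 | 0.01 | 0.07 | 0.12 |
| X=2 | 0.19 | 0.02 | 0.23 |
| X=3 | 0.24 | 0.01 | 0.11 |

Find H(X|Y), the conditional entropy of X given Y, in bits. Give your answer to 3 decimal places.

1.300 bits

Marginals: p(X) = (0.2000, 0.4400, 0.3600), p(Y) = (0.4400, 0.1000, 0.4600).
H(X|Y) = Σ p(Y) · H(X|Y=·).
  Y=r: p=0.4400, H(X|Y=r) = 1.1242
  Y=s: p=0.1000, H(X|Y=s) = 1.1568
  Y=t: p=0.4600, H(X|Y=t) = 1.4993
Weighted sum = 1.300 bits.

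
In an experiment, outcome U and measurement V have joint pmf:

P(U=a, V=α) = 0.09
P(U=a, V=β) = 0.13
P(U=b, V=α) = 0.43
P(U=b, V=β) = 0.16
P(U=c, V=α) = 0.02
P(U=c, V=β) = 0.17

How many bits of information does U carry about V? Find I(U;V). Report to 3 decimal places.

0.191 bits

Marginals: p(U) = (0.2200, 0.5900, 0.1900), p(V) = (0.5400, 0.4600).
I(U;V) = H(U) + H(V) − H(U,V).
H(U) = 1.3849, H(V) = 0.9954, H(U,V) = 2.1893.
I(U;V) = 1.3849 + 0.9954 − 2.1893 = 0.191 bits.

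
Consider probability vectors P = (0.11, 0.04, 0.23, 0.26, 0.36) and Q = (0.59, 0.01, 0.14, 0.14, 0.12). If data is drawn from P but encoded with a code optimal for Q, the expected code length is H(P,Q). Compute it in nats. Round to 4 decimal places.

1.9689 nats

H(P,Q) = −Σ p·ln q.
  −0.11·ln(0.59) = 0.05804
  −0.04·ln(0.01) = 0.18421
  −0.23·ln(0.14) = 0.45221
  −0.26·ln(0.14) = 0.51119
  −0.36·ln(0.12) = 0.76329
H(P,Q) = 1.9689 nats.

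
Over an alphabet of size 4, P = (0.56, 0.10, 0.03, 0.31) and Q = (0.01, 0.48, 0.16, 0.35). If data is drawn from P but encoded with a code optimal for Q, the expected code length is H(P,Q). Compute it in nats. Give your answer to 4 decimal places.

3.0327 nats

H(P,Q) = −Σ p·ln q.
  −0.56·ln(0.01) = 2.57890
  −0.10·ln(0.48) = 0.07340
  −0.03·ln(0.16) = 0.05498
  −0.31·ln(0.35) = 0.32544
H(P,Q) = 3.0327 nats.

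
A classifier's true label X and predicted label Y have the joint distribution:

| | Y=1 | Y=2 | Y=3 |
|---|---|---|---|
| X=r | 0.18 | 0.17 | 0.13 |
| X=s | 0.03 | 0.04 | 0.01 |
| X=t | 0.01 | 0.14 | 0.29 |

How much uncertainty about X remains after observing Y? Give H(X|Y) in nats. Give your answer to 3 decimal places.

Chain rule: H(X|Y) = H(X,Y) − H(Y).
Marginals: p(X) = (0.4800, 0.0800, 0.4400), p(Y) = (0.2200, 0.3500, 0.4300).
H(X,Y) = 1.8354 nats; H(Y) = 1.0635 nats.
H(X|Y) = 1.8354 − 1.0635 = 0.772 nats.

0.772 nats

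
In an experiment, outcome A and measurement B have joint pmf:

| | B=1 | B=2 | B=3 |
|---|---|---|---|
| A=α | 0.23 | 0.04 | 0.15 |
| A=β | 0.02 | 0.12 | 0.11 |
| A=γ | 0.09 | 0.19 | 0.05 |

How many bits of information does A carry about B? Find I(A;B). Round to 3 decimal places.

0.238 bits

Marginals: p(A) = (0.4200, 0.2500, 0.3300), p(B) = (0.3400, 0.3500, 0.3100).
I(A;B) = Σ p(x,y)·log₂[p(x,y)/(p(x)p(y))].
  (α,1): 0.23·log₂(1.6106) = 0.1582
  (α,2): 0.04·log₂(0.2721) = -0.0751
  (α,3): 0.15·log₂(1.1521) = 0.0306
  (β,1): 0.02·log₂(0.2353) = -0.0417
  (β,2): 0.12·log₂(1.3714) = 0.0547
  (β,3): 0.11·log₂(1.4194) = 0.0556
  (γ,1): 0.09·log₂(0.8021) = -0.0286
  (γ,2): 0.19·log₂(1.6450) = 0.1364
  (γ,3): 0.05·log₂(0.4888) = -0.0516
Sum = 0.238 bits.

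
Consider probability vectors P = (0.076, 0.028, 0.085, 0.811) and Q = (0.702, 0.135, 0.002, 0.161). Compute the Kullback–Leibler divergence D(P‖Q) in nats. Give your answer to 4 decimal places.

D(P‖Q) = Σ p·ln(p/q).
  0.076·ln(0.076/0.702) = -0.16896
  0.028·ln(0.028/0.135) = -0.04405
  0.085·ln(0.085/0.002) = 0.31871
  0.811·ln(0.811/0.161) = 1.31128
D(P‖Q) = 1.4170 nats.

1.4170 nats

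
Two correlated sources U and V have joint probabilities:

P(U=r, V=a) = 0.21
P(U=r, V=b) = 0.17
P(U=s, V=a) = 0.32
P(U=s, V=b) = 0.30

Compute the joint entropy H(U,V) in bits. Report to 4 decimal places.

1.9545 bits

H(U,V) = −Σ p(x,y)·log₂ p(x,y) over all 4 cells.
  cell (r,a): −0.21·log₂0.21 = 0.47282
  cell (r,b): −0.17·log₂0.17 = 0.43459
  cell (s,a): −0.32·log₂0.32 = 0.52603
  cell (s,b): −0.30·log₂0.30 = 0.52109
Sum = 1.9545 bits.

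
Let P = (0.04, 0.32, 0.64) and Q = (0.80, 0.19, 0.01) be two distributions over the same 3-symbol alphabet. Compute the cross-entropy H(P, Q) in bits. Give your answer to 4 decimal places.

H(P,Q) = −Σ p·log₂ q.
  −0.04·log₂(0.80) = 0.01288
  −0.32·log₂(0.19) = 0.76670
  −0.64·log₂(0.01) = 4.25207
H(P,Q) = 5.0316 bits.

5.0316 bits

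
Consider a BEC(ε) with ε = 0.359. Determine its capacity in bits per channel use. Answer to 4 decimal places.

0.6410 bits

Binary erasure channel: capacity C = 1 − ε.
C = 1 − 0.359 = 0.6410 bits per channel use.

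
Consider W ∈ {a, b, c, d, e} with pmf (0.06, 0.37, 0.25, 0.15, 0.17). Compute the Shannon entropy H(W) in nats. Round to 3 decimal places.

1.469 nats

H(W) = −Σ p·ln p.
  −(0.06)·ln(0.06) = 0.1688
  −(0.37)·ln(0.37) = 0.3679
  −(0.25)·ln(0.25) = 0.3466
  −(0.15)·ln(0.15) = 0.2846
  −(0.17)·ln(0.17) = 0.3012
Sum: 0.1688 + 0.3679 + 0.3466 + 0.2846 + 0.3012 = 1.469 nats.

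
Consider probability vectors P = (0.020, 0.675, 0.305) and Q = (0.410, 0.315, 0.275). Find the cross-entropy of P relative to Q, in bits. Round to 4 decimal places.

H(P,Q) = −Σ p·log₂ q.
  −0.020·log₂(0.410) = 0.02573
  −0.675·log₂(0.315) = 1.12494
  −0.305·log₂(0.275) = 0.56806
H(P,Q) = 1.7187 bits.

1.7187 bits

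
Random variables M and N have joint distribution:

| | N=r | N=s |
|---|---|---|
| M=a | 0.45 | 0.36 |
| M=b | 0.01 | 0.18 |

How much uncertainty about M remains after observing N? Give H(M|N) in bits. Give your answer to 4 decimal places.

Chain rule: H(M|N) = H(M,N) − H(N).
Marginals: p(M) = (0.8100, 0.1900), p(N) = (0.4600, 0.5400).
H(M,N) = 1.5608 bits; H(N) = 0.9954 bits.
H(M|N) = 1.5608 − 0.9954 = 0.5654 bits.

0.5654 bits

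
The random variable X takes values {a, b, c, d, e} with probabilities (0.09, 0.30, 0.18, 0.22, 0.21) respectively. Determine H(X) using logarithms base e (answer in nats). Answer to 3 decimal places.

1.547 nats

H(X) = −Σ p·ln p.
  −(0.09)·ln(0.09) = 0.2167
  −(0.30)·ln(0.30) = 0.3612
  −(0.18)·ln(0.18) = 0.3087
  −(0.22)·ln(0.22) = 0.3331
  −(0.21)·ln(0.21) = 0.3277
Sum: 0.2167 + 0.3612 + 0.3087 + 0.3331 + 0.3277 = 1.547 nats.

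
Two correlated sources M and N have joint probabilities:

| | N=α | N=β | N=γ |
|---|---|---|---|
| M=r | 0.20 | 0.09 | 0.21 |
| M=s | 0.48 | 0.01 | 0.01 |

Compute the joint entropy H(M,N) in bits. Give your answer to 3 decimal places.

1.891 bits

H(M,N) = −Σ p(x,y)·log₂ p(x,y) over all 6 cells.
  cell (r,α): −0.20·log₂0.20 = 0.4644
  cell (r,β): −0.09·log₂0.09 = 0.3127
  cell (r,γ): −0.21·log₂0.21 = 0.4728
  cell (s,α): −0.48·log₂0.48 = 0.5083
  cell (s,β): −0.01·log₂0.01 = 0.0664
  cell (s,γ): −0.01·log₂0.01 = 0.0664
Sum = 1.891 bits.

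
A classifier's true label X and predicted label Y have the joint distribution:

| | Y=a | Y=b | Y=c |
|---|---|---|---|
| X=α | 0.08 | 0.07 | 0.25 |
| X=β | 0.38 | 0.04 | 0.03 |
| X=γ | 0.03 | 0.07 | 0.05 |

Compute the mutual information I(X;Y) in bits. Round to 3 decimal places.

Marginals: p(X) = (0.4000, 0.4500, 0.1500), p(Y) = (0.4900, 0.1800, 0.3300).
I(X;Y) = Σ p(x,y)·log₂[p(x,y)/(p(x)p(y))].
  (α,a): 0.08·log₂(0.4082) = -0.1034
  (α,b): 0.07·log₂(0.9722) = -0.0028
  (α,c): 0.25·log₂(1.8939) = 0.2303
  (β,a): 0.38·log₂(1.7234) = 0.2984
  (β,b): 0.04·log₂(0.4938) = -0.0407
  (β,c): 0.03·log₂(0.2020) = -0.0692
  (γ,a): 0.03·log₂(0.4082) = -0.0388
  (γ,b): 0.07·log₂(2.5926) = 0.0962
  (γ,c): 0.05·log₂(1.0101) = 0.0007
Sum = 0.371 bits.

0.371 bits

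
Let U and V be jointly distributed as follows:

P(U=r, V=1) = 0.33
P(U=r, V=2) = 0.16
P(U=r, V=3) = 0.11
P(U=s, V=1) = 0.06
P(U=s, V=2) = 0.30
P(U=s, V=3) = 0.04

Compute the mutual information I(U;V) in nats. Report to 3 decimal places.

0.121 nats

Marginals: p(U) = (0.6000, 0.4000), p(V) = (0.3900, 0.4600, 0.1500).
I(U;V) = H(U) + H(V) − H(U,V).
H(U) = 0.6730, H(V) = 1.0090, H(U,V) = 1.5606.
I(U;V) = 0.6730 + 1.0090 − 1.5606 = 0.121 nats.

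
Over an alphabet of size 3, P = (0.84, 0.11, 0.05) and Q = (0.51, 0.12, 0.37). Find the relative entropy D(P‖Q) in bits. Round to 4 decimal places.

D(P‖Q) = Σ p·log₂(p/q).
  0.84·log₂(0.84/0.51) = 0.60471
  0.11·log₂(0.11/0.12) = -0.01381
  0.05·log₂(0.05/0.37) = -0.14438
D(P‖Q) = 0.4465 bits.

0.4465 bits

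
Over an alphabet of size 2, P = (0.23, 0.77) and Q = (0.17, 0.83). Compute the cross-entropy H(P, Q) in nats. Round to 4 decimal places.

0.5510 nats

H(P,Q) = −Σ p·ln q.
  −0.23·ln(0.17) = 0.40755
  −0.77·ln(0.83) = 0.14347
H(P,Q) = 0.5510 nats.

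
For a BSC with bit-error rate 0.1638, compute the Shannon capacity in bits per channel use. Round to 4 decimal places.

0.3567 bits

Binary symmetric channel: C = 1 − h₂(ε) where h₂ is the binary entropy function.
h₂(0.1638) = −0.1638·log₂0.1638 − 0.8362·log₂0.8362 = 0.6433.
C = 1 − 0.6433 = 0.3567 bits per channel use.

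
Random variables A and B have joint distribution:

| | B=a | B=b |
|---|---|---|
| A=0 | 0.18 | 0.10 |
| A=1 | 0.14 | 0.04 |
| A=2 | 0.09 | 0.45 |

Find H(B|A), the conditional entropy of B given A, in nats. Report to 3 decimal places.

Marginals: p(A) = (0.2800, 0.1800, 0.5400), p(B) = (0.4100, 0.5900).
H(B|A) = Σ p(A) · H(B|A=·).
  A=0: p=0.2800, H(B|A=0) = 0.6518
  A=1: p=0.1800, H(B|A=1) = 0.5297
  A=2: p=0.5400, H(B|A=2) = 0.4506
Weighted sum = 0.521 nats.

0.521 nats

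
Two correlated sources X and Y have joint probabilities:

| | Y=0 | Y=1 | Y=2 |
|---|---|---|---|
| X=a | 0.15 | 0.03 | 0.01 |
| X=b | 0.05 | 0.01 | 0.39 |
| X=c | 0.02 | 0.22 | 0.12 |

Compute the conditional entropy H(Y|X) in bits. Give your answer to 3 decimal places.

Chain rule: H(Y|X) = H(X,Y) − H(X).
Marginals: p(X) = (0.1900, 0.4500, 0.3600), p(Y) = (0.2200, 0.2600, 0.5200).
H(X,Y) = 2.4016 bits; H(X) = 1.5042 bits.
H(Y|X) = 2.4016 − 1.5042 = 0.897 bits.

0.897 bits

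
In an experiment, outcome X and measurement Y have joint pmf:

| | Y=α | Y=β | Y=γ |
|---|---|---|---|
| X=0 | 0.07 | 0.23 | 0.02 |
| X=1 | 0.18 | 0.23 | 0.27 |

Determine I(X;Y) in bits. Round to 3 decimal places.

0.126 bits

Marginals: p(X) = (0.3200, 0.6800), p(Y) = (0.2500, 0.4600, 0.2900).
I(X;Y) = Σ p(x,y)·log₂[p(x,y)/(p(x)p(y))].
  (0,α): 0.07·log₂(0.8750) = -0.0135
  (0,β): 0.23·log₂(1.5625) = 0.1481
  (0,γ): 0.02·log₂(0.2155) = -0.0443
  (1,α): 0.18·log₂(1.0588) = 0.0148
  (1,β): 0.23·log₂(0.7353) = -0.1020
  (1,γ): 0.27·log₂(1.3692) = 0.1224
Sum = 0.126 bits.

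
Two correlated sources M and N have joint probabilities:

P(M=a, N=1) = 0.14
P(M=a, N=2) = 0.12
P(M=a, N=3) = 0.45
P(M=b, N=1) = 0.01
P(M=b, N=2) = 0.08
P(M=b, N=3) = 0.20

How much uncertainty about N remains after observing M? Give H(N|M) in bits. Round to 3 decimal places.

Marginals: p(M) = (0.7100, 0.2900), p(N) = (0.1500, 0.2000, 0.6500).
H(N|M) = Σ p(M) · H(N|M=·).
  M=a: p=0.7100, H(N|M=a) = 1.3123
  M=b: p=0.2900, H(N|M=b) = 1.0498
Weighted sum = 1.236 bits.

1.236 bits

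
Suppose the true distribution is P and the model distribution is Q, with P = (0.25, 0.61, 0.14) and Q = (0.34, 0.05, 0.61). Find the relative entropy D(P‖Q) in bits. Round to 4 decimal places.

1.7932 bits

D(P‖Q) = Σ p·log₂(p/q).
  0.25·log₂(0.25/0.34) = -0.11090
  0.61·log₂(0.61/0.05) = 2.20137
  0.14·log₂(0.14/0.61) = -0.29727
D(P‖Q) = 1.7932 bits.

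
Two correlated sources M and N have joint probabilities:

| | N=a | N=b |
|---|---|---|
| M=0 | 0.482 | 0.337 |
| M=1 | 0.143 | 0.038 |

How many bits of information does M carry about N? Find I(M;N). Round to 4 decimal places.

Marginals: p(M) = (0.8190, 0.1810), p(N) = (0.6250, 0.3750).
I(M;N) = H(M) + H(N) − H(M,N).
H(M) = 0.6823, H(N) = 0.9544, H(M,N) = 1.6168.
I(M;N) = 0.6823 + 0.9544 − 1.6168 = 0.0199 bits.

0.0199 bits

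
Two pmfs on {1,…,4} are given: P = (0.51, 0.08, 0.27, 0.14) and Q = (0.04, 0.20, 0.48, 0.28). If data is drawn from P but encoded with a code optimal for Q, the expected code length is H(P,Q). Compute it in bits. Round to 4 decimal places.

H(P,Q) = −Σ p·log₂ q.
  −0.51·log₂(0.04) = 2.36837
  −0.08·log₂(0.20) = 0.18575
  −0.27·log₂(0.48) = 0.28590
  −0.14·log₂(0.28) = 0.25711
H(P,Q) = 3.0971 bits.

3.0971 bits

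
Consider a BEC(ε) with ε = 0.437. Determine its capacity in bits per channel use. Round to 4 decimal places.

Binary erasure channel: capacity C = 1 − ε.
C = 1 − 0.437 = 0.5630 bits per channel use.

0.5630 bits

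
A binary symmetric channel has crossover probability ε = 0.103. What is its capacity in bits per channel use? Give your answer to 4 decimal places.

0.5216 bits

Binary symmetric channel: C = 1 − h₂(ε) where h₂ is the binary entropy function.
h₂(0.103) = −0.103·log₂0.103 − 0.897·log₂0.897 = 0.4784.
C = 1 − 0.4784 = 0.5216 bits per channel use.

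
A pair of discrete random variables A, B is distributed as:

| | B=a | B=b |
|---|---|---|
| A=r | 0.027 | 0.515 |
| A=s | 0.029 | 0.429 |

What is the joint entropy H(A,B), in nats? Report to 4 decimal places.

H(A,B) = −Σ p(x,y)·ln p(x,y) over all 4 cells.
  cell (r,a): −0.027·ln0.027 = 0.09752
  cell (r,b): −0.515·ln0.515 = 0.34175
  cell (s,a): −0.029·ln0.029 = 0.10267
  cell (s,b): −0.429·ln0.429 = 0.36306
Sum = 0.9050 nats.

0.9050 nats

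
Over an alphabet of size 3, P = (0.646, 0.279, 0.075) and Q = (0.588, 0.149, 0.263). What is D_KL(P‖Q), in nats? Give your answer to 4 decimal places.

D(P‖Q) = Σ p·ln(p/q).
  0.646·ln(0.646/0.588) = 0.06077
  0.279·ln(0.279/0.149) = 0.17501
  0.075·ln(0.075/0.263) = -0.09410
D(P‖Q) = 0.1417 nats.

0.1417 nats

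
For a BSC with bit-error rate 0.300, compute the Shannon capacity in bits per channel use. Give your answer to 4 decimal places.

0.1187 bits

Binary symmetric channel: C = 1 − h₂(ε) where h₂ is the binary entropy function.
h₂(0.300) = −0.300·log₂0.300 − 0.700·log₂0.700 = 0.8813.
C = 1 − 0.8813 = 0.1187 bits per channel use.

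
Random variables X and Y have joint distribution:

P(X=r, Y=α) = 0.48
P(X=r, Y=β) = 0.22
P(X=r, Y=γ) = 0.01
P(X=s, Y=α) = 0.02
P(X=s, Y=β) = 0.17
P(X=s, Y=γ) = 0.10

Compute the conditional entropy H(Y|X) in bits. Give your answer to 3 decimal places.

1.066 bits

Chain rule: H(Y|X) = H(X,Y) − H(X).
Marginals: p(X) = (0.7100, 0.2900), p(Y) = (0.5000, 0.3900, 0.1100).
H(X,Y) = 1.9349 bits; H(X) = 0.8687 bits.
H(Y|X) = 1.9349 − 0.8687 = 1.066 bits.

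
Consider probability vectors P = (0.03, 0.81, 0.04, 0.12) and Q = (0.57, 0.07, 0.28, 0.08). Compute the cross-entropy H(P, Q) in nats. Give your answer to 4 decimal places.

2.5249 nats

H(P,Q) = −Σ p·ln q.
  −0.03·ln(0.57) = 0.01686
  −0.81·ln(0.07) = 2.15400
  −0.04·ln(0.28) = 0.05092
  −0.12·ln(0.08) = 0.30309
H(P,Q) = 2.5249 nats.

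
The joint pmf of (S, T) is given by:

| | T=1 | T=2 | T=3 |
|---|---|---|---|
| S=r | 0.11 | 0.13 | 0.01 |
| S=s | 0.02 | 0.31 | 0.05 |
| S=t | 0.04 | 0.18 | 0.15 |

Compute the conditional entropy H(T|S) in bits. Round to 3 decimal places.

Chain rule: H(T|S) = H(S,T) − H(S).
Marginals: p(S) = (0.2500, 0.3800, 0.3700), p(T) = (0.1700, 0.6200, 0.2100).
H(S,T) = 2.6937 bits; H(S) = 1.5612 bits.
H(T|S) = 2.6937 − 1.5612 = 1.133 bits.

1.133 bits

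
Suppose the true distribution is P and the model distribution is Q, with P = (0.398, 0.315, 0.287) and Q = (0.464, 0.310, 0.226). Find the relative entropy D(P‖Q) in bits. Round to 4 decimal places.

0.0181 bits

D(P‖Q) = Σ p·log₂(p/q).
  0.398·log₂(0.398/0.464) = -0.08810
  0.315·log₂(0.315/0.310) = 0.00727
  0.287·log₂(0.287/0.226) = 0.09894
D(P‖Q) = 0.0181 bits.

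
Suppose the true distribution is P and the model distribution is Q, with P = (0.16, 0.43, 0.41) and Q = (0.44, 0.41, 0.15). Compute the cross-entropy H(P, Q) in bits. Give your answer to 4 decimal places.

H(P,Q) = −Σ p·log₂ q.
  −0.16·log₂(0.44) = 0.18951
  −0.43·log₂(0.41) = 0.55311
  −0.41·log₂(0.15) = 1.12216
H(P,Q) = 1.8648 bits.

1.8648 bits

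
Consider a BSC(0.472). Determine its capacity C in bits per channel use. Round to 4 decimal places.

Binary symmetric channel: C = 1 − h₂(ε) where h₂ is the binary entropy function.
h₂(0.472) = −0.472·log₂0.472 − 0.528·log₂0.528 = 0.9977.
C = 1 − 0.9977 = 0.0023 bits per channel use.

0.0023 bits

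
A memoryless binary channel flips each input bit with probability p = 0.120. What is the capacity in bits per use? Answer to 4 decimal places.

Binary symmetric channel: C = 1 − h₂(ε) where h₂ is the binary entropy function.
h₂(0.120) = −0.120·log₂0.120 − 0.880·log₂0.880 = 0.5294.
C = 1 − 0.5294 = 0.4706 bits per channel use.

0.4706 bits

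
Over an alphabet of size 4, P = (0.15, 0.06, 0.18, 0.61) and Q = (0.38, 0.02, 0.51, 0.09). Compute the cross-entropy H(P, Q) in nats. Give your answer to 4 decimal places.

H(P,Q) = −Σ p·ln q.
  −0.15·ln(0.38) = 0.14514
  −0.06·ln(0.02) = 0.23472
  −0.18·ln(0.51) = 0.12120
  −0.61·ln(0.09) = 1.46885
H(P,Q) = 1.9699 nats.

1.9699 nats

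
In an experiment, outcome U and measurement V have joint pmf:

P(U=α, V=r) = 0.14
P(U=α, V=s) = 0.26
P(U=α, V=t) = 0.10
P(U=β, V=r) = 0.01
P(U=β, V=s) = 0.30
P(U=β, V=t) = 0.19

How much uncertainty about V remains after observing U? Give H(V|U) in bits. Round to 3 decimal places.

1.277 bits

Marginals: p(U) = (0.5000, 0.5000), p(V) = (0.1500, 0.5600, 0.2900).
H(V|U) = Σ p(U) · H(V|U=·).
  U=α: p=0.5000, H(V|U=α) = 1.4692
  U=β: p=0.5000, H(V|U=β) = 1.0855
Weighted sum = 1.277 bits.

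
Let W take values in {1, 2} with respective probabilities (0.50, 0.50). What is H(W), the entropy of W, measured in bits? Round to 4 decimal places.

H(W) = −Σ p·log₂ p.
  −(0.50)·log₂(0.50) = 0.50000
  −(0.50)·log₂(0.50) = 0.50000
Sum: 0.50000 + 0.50000 = 1.0000 bits.

1.0000 bits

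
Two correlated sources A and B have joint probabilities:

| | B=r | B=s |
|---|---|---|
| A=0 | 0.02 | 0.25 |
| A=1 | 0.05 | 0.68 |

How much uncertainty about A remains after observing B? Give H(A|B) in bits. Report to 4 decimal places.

0.8414 bits

Marginals: p(A) = (0.2700, 0.7300), p(B) = (0.0700, 0.9300).
H(A|B) = Σ p(B) · H(A|B=·).
  B=r: p=0.0700, H(A|B=r) = 0.8631
  B=s: p=0.9300, H(A|B=s) = 0.8398
Weighted sum = 0.8414 bits.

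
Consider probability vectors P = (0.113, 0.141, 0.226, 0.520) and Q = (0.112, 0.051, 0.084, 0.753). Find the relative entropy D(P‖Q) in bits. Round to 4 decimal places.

0.2533 bits

D(P‖Q) = Σ p·log₂(p/q).
  0.113·log₂(0.113/0.112) = 0.00145
  0.141·log₂(0.141/0.051) = 0.20686
  0.226·log₂(0.226/0.084) = 0.32270
  0.520·log₂(0.520/0.753) = -0.27775
D(P‖Q) = 0.2533 bits.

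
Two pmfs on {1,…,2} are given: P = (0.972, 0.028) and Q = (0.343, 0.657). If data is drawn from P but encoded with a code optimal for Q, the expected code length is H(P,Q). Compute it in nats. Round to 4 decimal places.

H(P,Q) = −Σ p·ln q.
  −0.972·ln(0.343) = 1.04006
  −0.028·ln(0.657) = 0.01176
H(P,Q) = 1.0518 nats.

1.0518 nats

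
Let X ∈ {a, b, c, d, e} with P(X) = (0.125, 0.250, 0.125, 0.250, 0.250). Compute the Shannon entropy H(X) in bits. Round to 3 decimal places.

2.250 bits

H(X) = −Σ p·log₂ p.
  −(0.125)·log₂(0.125) = 0.3750
  −(0.250)·log₂(0.250) = 0.5000
  −(0.125)·log₂(0.125) = 0.3750
  −(0.250)·log₂(0.250) = 0.5000
  −(0.250)·log₂(0.250) = 0.5000
Sum: 0.3750 + 0.5000 + 0.3750 + 0.5000 + 0.5000 = 2.250 bits.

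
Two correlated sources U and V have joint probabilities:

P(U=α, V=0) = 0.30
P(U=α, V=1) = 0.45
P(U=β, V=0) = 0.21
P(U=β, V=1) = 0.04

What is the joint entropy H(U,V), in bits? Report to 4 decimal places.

H(U,V) = −Σ p(x,y)·log₂ p(x,y) over all 4 cells.
  cell (α,0): −0.30·log₂0.30 = 0.52109
  cell (α,1): −0.45·log₂0.45 = 0.51840
  cell (β,0): −0.21·log₂0.21 = 0.47282
  cell (β,1): −0.04·log₂0.04 = 0.18575
Sum = 1.6981 bits.

1.6981 bits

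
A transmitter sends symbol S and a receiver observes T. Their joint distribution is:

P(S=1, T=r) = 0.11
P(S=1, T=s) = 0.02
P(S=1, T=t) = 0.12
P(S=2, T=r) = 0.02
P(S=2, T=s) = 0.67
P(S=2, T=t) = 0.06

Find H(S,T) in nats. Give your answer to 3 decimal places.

1.091 nats

H(S,T) = −Σ p(x,y)·ln p(x,y) over all 6 cells.
  cell (1,r): −0.11·ln0.11 = 0.2428
  cell (1,s): −0.02·ln0.02 = 0.0782
  cell (1,t): −0.12·ln0.12 = 0.2544
  cell (2,r): −0.02·ln0.02 = 0.0782
  cell (2,s): −0.67·ln0.67 = 0.2683
  cell (2,t): −0.06·ln0.06 = 0.1688
Sum = 1.091 nats.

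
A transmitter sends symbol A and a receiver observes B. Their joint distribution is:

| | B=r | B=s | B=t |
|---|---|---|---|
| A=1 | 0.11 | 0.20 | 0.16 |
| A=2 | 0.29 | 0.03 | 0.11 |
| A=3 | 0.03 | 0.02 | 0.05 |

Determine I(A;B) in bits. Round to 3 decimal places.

Marginals: p(A) = (0.4700, 0.4300, 0.1000), p(B) = (0.4300, 0.2500, 0.3200).
I(A;B) = Σ p(x,y)·log₂[p(x,y)/(p(x)p(y))].
  (1,r): 0.11·log₂(0.5443) = -0.0965
  (1,s): 0.20·log₂(1.7021) = 0.1535
  (1,t): 0.16·log₂(1.0638) = 0.0143
  (2,r): 0.29·log₂(1.5684) = 0.1883
  (2,s): 0.03·log₂(0.2791) = -0.0552
  (2,t): 0.11·log₂(0.7994) = -0.0355
  (3,r): 0.03·log₂(0.6977) = -0.0156
  (3,s): 0.02·log₂(0.8000) = -0.0064
  (3,t): 0.05·log₂(1.5625) = 0.0322
Sum = 0.179 bits.

0.179 bits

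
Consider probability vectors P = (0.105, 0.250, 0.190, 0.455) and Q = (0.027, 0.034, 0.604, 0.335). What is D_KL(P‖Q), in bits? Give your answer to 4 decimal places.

0.8093 bits

D(P‖Q) = Σ p·log₂(p/q).
  0.105·log₂(0.105/0.027) = 0.20573
  0.250·log₂(0.250/0.034) = 0.71958
  0.190·log₂(0.190/0.604) = -0.31702
  0.455·log₂(0.455/0.335) = 0.20098
D(P‖Q) = 0.8093 bits.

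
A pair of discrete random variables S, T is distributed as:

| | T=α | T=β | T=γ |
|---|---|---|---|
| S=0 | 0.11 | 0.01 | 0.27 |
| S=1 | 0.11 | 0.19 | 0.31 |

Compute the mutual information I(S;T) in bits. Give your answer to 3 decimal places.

Marginals: p(S) = (0.3900, 0.6100), p(T) = (0.2200, 0.2000, 0.5800).
I(S;T) = H(S) + H(T) − H(S,T).
H(S) = 0.9648, H(T) = 1.4008, H(S,T) = 2.2561.
I(S;T) = 0.9648 + 1.4008 − 2.2561 = 0.110 bits.

0.110 bits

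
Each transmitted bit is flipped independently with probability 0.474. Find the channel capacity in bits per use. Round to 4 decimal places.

0.0020 bits

Binary symmetric channel: C = 1 − h₂(ε) where h₂ is the binary entropy function.
h₂(0.474) = −0.474·log₂0.474 − 0.526·log₂0.526 = 0.9980.
C = 1 − 0.9980 = 0.0020 bits per channel use.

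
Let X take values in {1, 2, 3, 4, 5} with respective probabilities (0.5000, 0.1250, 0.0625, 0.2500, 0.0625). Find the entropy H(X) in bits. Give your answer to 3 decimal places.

H(X) = −Σ p·log₂ p.
  −(0.5000)·log₂(0.5000) = 0.5000
  −(0.1250)·log₂(0.1250) = 0.3750
  −(0.0625)·log₂(0.0625) = 0.2500
  −(0.2500)·log₂(0.2500) = 0.5000
  −(0.0625)·log₂(0.0625) = 0.2500
Sum: 0.5000 + 0.3750 + 0.2500 + 0.5000 + 0.2500 = 1.875 bits.

1.875 bits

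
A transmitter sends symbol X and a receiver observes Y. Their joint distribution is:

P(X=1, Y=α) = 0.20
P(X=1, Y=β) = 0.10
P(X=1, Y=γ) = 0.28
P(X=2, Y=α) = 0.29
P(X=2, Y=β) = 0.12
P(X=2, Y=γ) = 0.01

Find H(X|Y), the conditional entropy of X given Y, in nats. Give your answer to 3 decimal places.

Marginals: p(X) = (0.5800, 0.4200), p(Y) = (0.4900, 0.2200, 0.2900).
H(X|Y) = Σ p(Y) · H(X|Y=·).
  Y=α: p=0.4900, H(X|Y=α) = 0.6762
  Y=β: p=0.2200, H(X|Y=β) = 0.6890
  Y=γ: p=0.2900, H(X|Y=γ) = 0.1500
Weighted sum = 0.526 nats.

0.526 nats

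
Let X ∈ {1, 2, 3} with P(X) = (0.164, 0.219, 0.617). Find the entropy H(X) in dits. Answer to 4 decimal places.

0.4026 dits

H(X) = −Σ p·log₁₀ p.
  −(0.164)·log₁₀(0.164) = 0.12877
  −(0.219)·log₁₀(0.219) = 0.14444
  −(0.617)·log₁₀(0.617) = 0.12939
Sum: 0.12877 + 0.14444 + 0.12939 = 0.4026 dits.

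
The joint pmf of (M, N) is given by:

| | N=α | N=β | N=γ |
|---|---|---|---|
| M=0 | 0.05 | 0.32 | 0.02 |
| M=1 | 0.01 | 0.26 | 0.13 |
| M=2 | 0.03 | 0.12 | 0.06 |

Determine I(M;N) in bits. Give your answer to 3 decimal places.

Marginals: p(M) = (0.3900, 0.4000, 0.2100), p(N) = (0.0900, 0.7000, 0.2100).
I(M;N) = H(M) + H(N) − H(M,N).
H(M) = 1.5314, H(N) = 1.1457, H(M,N) = 2.5717.
I(M;N) = 1.5314 + 1.1457 − 2.5717 = 0.105 bits.

0.105 bits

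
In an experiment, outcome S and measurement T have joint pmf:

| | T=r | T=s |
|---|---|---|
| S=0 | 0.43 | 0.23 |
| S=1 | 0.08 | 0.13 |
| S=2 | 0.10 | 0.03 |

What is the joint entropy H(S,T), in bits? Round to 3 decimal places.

2.169 bits

H(S,T) = −Σ p(x,y)·log₂ p(x,y) over all 6 cells.
  cell (0,r): −0.43·log₂0.43 = 0.5236
  cell (0,s): −0.23·log₂0.23 = 0.4877
  cell (1,r): −0.08·log₂0.08 = 0.2915
  cell (1,s): −0.13·log₂0.13 = 0.3826
  cell (2,r): −0.10·log₂0.10 = 0.3322
  cell (2,s): −0.03·log₂0.03 = 0.1518
Sum = 2.169 bits.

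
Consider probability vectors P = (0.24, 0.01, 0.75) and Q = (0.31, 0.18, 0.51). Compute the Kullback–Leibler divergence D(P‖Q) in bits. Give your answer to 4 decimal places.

0.2870 bits

D(P‖Q) = Σ p·log₂(p/q).
  0.24·log₂(0.24/0.31) = -0.08862
  0.01·log₂(0.01/0.18) = -0.04170
  0.75·log₂(0.75/0.51) = 0.41730
D(P‖Q) = 0.2870 bits.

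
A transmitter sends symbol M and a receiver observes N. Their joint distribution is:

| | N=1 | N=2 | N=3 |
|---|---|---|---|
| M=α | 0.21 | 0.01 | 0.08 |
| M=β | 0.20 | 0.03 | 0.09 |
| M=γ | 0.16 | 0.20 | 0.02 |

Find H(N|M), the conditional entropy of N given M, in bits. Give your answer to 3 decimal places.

Marginals: p(M) = (0.3000, 0.3200, 0.3800), p(N) = (0.5700, 0.2400, 0.1900).
H(N|M) = Σ p(M) · H(N|M=·).
  M=α: p=0.3000, H(N|M=α) = 1.0323
  M=β: p=0.3200, H(N|M=β) = 1.2587
  M=γ: p=0.3800, H(N|M=γ) = 1.2364
Weighted sum = 1.182 bits.

1.182 bits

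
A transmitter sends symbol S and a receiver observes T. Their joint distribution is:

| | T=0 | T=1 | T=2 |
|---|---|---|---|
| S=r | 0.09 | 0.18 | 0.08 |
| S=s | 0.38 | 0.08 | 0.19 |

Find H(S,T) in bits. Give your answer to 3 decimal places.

H(S,T) = −Σ p(x,y)·log₂ p(x,y) over all 6 cells.
  cell (r,0): −0.09·log₂0.09 = 0.3127
  cell (r,1): −0.18·log₂0.18 = 0.4453
  cell (r,2): −0.08·log₂0.08 = 0.2915
  cell (s,0): −0.38·log₂0.38 = 0.5305
  cell (s,1): −0.08·log₂0.08 = 0.2915
  cell (s,2): −0.19·log₂0.19 = 0.4552
Sum = 2.327 bits.

2.327 bits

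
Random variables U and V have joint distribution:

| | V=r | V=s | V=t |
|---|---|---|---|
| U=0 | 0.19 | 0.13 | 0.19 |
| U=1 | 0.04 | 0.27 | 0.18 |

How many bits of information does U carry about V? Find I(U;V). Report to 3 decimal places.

Marginals: p(U) = (0.5100, 0.4900), p(V) = (0.2300, 0.4000, 0.3700).
I(U;V) = Σ p(x,y)·log₂[p(x,y)/(p(x)p(y))].
  (0,r): 0.19·log₂(1.6198) = 0.1322
  (0,s): 0.13·log₂(0.6373) = -0.0845
  (0,t): 0.19·log₂(1.0069) = 0.0019
  (1,r): 0.04·log₂(0.3549) = -0.0598
  (1,s): 0.27·log₂(1.3776) = 0.1248
  (1,t): 0.18·log₂(0.9928) = -0.0019
Sum = 0.113 bits.

0.113 bits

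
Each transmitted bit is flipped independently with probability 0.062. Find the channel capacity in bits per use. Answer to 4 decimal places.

0.6647 bits

Binary symmetric channel: C = 1 − h₂(ε) where h₂ is the binary entropy function.
h₂(0.062) = −0.062·log₂0.062 − 0.938·log₂0.938 = 0.3353.
C = 1 − 0.3353 = 0.6647 bits per channel use.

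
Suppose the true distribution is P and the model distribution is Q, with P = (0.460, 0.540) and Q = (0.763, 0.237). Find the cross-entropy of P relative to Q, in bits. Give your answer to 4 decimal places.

1.3011 bits

H(P,Q) = −Σ p·log₂ q.
  −0.460·log₂(0.763) = 0.17951
  −0.540·log₂(0.237) = 1.12160
H(P,Q) = 1.3011 bits.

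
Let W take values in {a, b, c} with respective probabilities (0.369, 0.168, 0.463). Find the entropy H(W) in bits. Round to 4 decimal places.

H(W) = −Σ p·log₂ p.
  −(0.369)·log₂(0.369) = 0.53074
  −(0.168)·log₂(0.168) = 0.43234
  −(0.463)·log₂(0.463) = 0.51435
Sum: 0.53074 + 0.43234 + 0.51435 = 1.4774 bits.

1.4774 bits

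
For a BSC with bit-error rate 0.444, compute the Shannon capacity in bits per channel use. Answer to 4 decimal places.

Binary symmetric channel: C = 1 − h₂(ε) where h₂ is the binary entropy function.
h₂(0.444) = −0.444·log₂0.444 − 0.556·log₂0.556 = 0.9909.
C = 1 − 0.9909 = 0.0091 bits per channel use.

0.0091 bits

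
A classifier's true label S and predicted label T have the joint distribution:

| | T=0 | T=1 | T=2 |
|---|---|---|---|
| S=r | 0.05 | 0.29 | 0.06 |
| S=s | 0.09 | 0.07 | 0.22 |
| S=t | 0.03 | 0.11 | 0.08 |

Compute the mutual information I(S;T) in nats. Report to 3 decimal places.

Marginals: p(S) = (0.4000, 0.3800, 0.2200), p(T) = (0.1700, 0.4700, 0.3600).
I(S;T) = Σ p(x,y)·ln[p(x,y)/(p(x)p(y))].
  (r,0): 0.05·ln(0.7353) = -0.0154
  (r,1): 0.29·ln(1.5426) = 0.1257
  (r,2): 0.06·ln(0.4167) = -0.0525
  (s,0): 0.09·ln(1.3932) = 0.0298
  (s,1): 0.07·ln(0.3919) = -0.0656
  (s,2): 0.22·ln(1.6082) = 0.1045
  (t,0): 0.03·ln(0.8021) = -0.0066
  (t,1): 0.11·ln(1.0638) = 0.0068
  (t,2): 0.08·ln(1.0101) = 0.0008
Sum = 0.128 nats.

0.128 nats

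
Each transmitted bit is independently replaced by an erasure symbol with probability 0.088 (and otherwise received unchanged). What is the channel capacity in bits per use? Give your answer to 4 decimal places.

0.9120 bits

Binary erasure channel: capacity C = 1 − ε.
C = 1 − 0.088 = 0.9120 bits per channel use.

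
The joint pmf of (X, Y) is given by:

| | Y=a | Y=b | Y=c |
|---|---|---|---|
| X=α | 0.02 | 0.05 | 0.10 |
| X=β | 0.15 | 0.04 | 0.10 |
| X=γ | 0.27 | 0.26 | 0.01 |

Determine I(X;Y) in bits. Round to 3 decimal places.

Marginals: p(X) = (0.1700, 0.2900, 0.5400), p(Y) = (0.4400, 0.3500, 0.2100).
I(X;Y) = Σ p(x,y)·log₂[p(x,y)/(p(x)p(y))].
  (α,a): 0.02·log₂(0.2674) = -0.0381
  (α,b): 0.05·log₂(0.8403) = -0.0125
  (α,c): 0.10·log₂(2.8011) = 0.1486
  (β,a): 0.15·log₂(1.1755) = 0.0350
  (β,b): 0.04·log₂(0.3941) = -0.0537
  (β,c): 0.10·log₂(1.6420) = 0.0715
  (γ,a): 0.27·log₂(1.1364) = 0.0498
  (γ,b): 0.26·log₂(1.3757) = 0.1196
  (γ,c): 0.01·log₂(0.0882) = -0.0350
Sum = 0.285 bits.

0.285 bits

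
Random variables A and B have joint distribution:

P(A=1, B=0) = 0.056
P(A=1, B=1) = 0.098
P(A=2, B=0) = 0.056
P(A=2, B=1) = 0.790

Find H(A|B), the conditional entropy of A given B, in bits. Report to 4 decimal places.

0.5569 bits

Chain rule: H(A|B) = H(A,B) − H(B).
Marginals: p(A) = (0.1540, 0.8460), p(B) = (0.1120, 0.8880).
H(A,B) = 1.0628 bits; H(B) = 0.5059 bits.
H(A|B) = 1.0628 − 0.5059 = 0.5569 bits.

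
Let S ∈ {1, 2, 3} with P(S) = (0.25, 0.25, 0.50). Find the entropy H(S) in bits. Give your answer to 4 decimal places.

H(S) = −Σ p·log₂ p.
  −(0.25)·log₂(0.25) = 0.50000
  −(0.25)·log₂(0.25) = 0.50000
  −(0.50)·log₂(0.50) = 0.50000
Sum: 0.50000 + 0.50000 + 0.50000 = 1.5000 bits.

1.5000 bits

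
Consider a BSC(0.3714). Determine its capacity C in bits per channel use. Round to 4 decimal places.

Binary symmetric channel: C = 1 − h₂(ε) where h₂ is the binary entropy function.
h₂(0.3714) = −0.3714·log₂0.3714 − 0.6286·log₂0.6286 = 0.9517.
C = 1 − 0.9517 = 0.0483 bits per channel use.

0.0483 bits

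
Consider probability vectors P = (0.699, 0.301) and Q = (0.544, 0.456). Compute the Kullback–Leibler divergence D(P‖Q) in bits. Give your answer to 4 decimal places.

0.0724 bits

D(P‖Q) = Σ p·log₂(p/q).
  0.699·log₂(0.699/0.544) = 0.25282
  0.301·log₂(0.301/0.456) = -0.18038
D(P‖Q) = 0.0724 bits.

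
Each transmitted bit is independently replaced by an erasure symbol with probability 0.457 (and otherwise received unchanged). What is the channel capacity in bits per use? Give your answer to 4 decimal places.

0.5430 bits

Binary erasure channel: capacity C = 1 − ε.
C = 1 − 0.457 = 0.5430 bits per channel use.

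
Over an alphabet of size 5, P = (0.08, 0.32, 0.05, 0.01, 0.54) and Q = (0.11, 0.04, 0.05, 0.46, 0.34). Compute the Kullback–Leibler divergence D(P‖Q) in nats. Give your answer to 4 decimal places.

0.8515 nats

D(P‖Q) = Σ p·ln(p/q).
  0.08·ln(0.08/0.11) = -0.02548
  0.32·ln(0.32/0.04) = 0.66542
  0.05·ln(0.05/0.05) = 0.00000
  0.01·ln(0.01/0.46) = -0.03829
  0.54·ln(0.54/0.34) = 0.24982
D(P‖Q) = 0.8515 nats.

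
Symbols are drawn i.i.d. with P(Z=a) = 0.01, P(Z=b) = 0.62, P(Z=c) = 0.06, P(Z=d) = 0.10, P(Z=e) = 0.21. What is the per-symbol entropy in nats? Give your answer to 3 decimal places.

H(Z) = −Σ p·ln p.
  −(0.01)·ln(0.01) = 0.0461
  −(0.62)·ln(0.62) = 0.2964
  −(0.06)·ln(0.06) = 0.1688
  −(0.10)·ln(0.10) = 0.2303
  −(0.21)·ln(0.21) = 0.3277
Sum: 0.0461 + 0.2964 + 0.1688 + 0.2303 + 0.3277 = 1.069 nats.

1.069 nats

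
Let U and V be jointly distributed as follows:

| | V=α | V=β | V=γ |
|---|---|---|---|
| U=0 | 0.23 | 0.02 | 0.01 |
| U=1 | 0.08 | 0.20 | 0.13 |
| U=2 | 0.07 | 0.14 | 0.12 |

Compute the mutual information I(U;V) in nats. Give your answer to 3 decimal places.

Marginals: p(U) = (0.2600, 0.4100, 0.3300), p(V) = (0.3800, 0.3600, 0.2600).
I(U;V) = Σ p(x,y)·ln[p(x,y)/(p(x)p(y))].
  (0,α): 0.23·ln(2.3279) = 0.1943
  (0,β): 0.02·ln(0.2137) = -0.0309
  (0,γ): 0.01·ln(0.1479) = -0.0191
  (1,α): 0.08·ln(0.5135) = -0.0533
  (1,β): 0.20·ln(1.3550) = 0.0608
  (1,γ): 0.13·ln(1.2195) = 0.0258
  (2,α): 0.07·ln(0.5582) = -0.0408
  (2,β): 0.14·ln(1.1785) = 0.0230
  (2,γ): 0.12·ln(1.3986) = 0.0403
Sum = 0.200 nats.

0.200 nats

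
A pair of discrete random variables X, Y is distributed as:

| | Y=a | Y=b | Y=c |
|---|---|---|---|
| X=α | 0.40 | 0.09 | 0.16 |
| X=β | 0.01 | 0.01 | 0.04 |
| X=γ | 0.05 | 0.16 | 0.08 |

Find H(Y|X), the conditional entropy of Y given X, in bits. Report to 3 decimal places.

Marginals: p(X) = (0.6500, 0.0600, 0.2900), p(Y) = (0.4600, 0.2600, 0.2800).
H(Y|X) = Σ p(X) · H(Y|X=·).
  X=α: p=0.6500, H(Y|X=α) = 1.3238
  X=β: p=0.0600, H(Y|X=β) = 1.2516
  X=γ: p=0.2900, H(Y|X=γ) = 1.4232
Weighted sum = 1.348 bits.

1.348 bits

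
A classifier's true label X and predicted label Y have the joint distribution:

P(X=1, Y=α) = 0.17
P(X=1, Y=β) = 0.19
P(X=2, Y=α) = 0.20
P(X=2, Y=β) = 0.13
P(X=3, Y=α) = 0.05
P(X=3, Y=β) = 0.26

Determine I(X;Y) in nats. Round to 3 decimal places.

0.073 nats

Marginals: p(X) = (0.3600, 0.3300, 0.3100), p(Y) = (0.4200, 0.5800).
I(X;Y) = Σ p(x,y)·ln[p(x,y)/(p(x)p(y))].
  (1,α): 0.17·ln(1.1243) = 0.0199
  (1,β): 0.19·ln(0.9100) = -0.0179
  (2,α): 0.20·ln(1.4430) = 0.0733
  (2,β): 0.13·ln(0.6792) = -0.0503
  (3,α): 0.05·ln(0.3840) = -0.0479
  (3,β): 0.26·ln(1.4461) = 0.0959
Sum = 0.073 nats.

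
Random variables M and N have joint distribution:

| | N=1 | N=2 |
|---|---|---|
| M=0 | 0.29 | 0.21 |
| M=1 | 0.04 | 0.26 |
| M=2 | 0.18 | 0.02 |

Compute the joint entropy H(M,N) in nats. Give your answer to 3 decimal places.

1.553 nats

H(M,N) = −Σ p(x,y)·ln p(x,y) over all 6 cells.
  cell (0,1): −0.29·ln0.29 = 0.3590
  cell (0,2): −0.21·ln0.21 = 0.3277
  cell (1,1): −0.04·ln0.04 = 0.1288
  cell (1,2): −0.26·ln0.26 = 0.3502
  cell (2,1): −0.18·ln0.18 = 0.3087
  cell (2,2): −0.02·ln0.02 = 0.0782
Sum = 1.553 nats.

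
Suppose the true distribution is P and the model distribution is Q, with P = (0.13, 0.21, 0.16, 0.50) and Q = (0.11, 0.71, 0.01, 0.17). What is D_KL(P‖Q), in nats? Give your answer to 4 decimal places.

0.7489 nats

D(P‖Q) = Σ p·ln(p/q).
  0.13·ln(0.13/0.11) = 0.02172
  0.21·ln(0.21/0.71) = -0.25581
  0.16·ln(0.16/0.01) = 0.44361
  0.50·ln(0.50/0.17) = 0.53940
D(P‖Q) = 0.7489 nats.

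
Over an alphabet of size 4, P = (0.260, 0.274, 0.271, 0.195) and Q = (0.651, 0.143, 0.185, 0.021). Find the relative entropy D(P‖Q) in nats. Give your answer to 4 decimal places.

0.4776 nats

D(P‖Q) = Σ p·ln(p/q).
  0.260·ln(0.260/0.651) = -0.23864
  0.274·ln(0.274/0.143) = 0.17818
  0.271·ln(0.271/0.185) = 0.10346
  0.195·ln(0.195/0.021) = 0.43455
D(P‖Q) = 0.4776 nats.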